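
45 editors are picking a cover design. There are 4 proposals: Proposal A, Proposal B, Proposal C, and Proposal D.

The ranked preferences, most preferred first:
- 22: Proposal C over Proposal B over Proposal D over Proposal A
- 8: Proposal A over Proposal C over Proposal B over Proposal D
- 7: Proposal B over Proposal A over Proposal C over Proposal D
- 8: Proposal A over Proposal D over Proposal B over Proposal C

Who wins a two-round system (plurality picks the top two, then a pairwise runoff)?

Round 1 first-place votes: Proposal A 16, Proposal B 7, Proposal C 22, Proposal D 0. Proposal C and Proposal A advance.
Runoff: Proposal C is ranked above Proposal A on 22 ballots, Proposal A above Proposal C on 23.

Proposal A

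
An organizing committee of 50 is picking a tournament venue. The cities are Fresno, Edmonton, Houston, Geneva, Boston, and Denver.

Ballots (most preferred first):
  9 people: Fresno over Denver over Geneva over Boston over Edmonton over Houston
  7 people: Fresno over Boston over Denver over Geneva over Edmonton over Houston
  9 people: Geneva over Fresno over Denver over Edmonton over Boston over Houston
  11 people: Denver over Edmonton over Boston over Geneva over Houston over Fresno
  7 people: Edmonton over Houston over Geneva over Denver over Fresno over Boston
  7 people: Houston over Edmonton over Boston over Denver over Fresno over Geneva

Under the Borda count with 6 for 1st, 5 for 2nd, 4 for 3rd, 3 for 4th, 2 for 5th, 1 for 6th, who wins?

Fresno: 9×6 + 7×6 + 9×5 + 11×1 + 7×2 + 7×2 = 180
Edmonton: 9×2 + 7×2 + 9×3 + 11×5 + 7×6 + 7×5 = 191
Houston: 9×1 + 7×1 + 9×1 + 11×2 + 7×5 + 7×6 = 124
Geneva: 9×4 + 7×3 + 9×6 + 11×3 + 7×4 + 7×1 = 179
Boston: 9×3 + 7×5 + 9×2 + 11×4 + 7×1 + 7×4 = 159
Denver: 9×5 + 7×4 + 9×4 + 11×6 + 7×3 + 7×3 = 217

Denver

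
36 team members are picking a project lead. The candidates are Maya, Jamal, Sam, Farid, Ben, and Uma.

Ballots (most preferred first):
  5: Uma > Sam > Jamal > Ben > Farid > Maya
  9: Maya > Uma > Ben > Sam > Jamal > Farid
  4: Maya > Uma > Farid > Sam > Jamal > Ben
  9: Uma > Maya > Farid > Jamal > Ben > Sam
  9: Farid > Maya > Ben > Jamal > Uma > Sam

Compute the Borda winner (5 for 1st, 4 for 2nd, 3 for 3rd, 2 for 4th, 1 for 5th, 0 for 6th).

Maya: 5×0 + 9×5 + 4×5 + 9×4 + 9×4 = 137
Jamal: 5×3 + 9×1 + 4×1 + 9×2 + 9×2 = 64
Sam: 5×4 + 9×2 + 4×2 + 9×0 + 9×0 = 46
Farid: 5×1 + 9×0 + 4×3 + 9×3 + 9×5 = 89
Ben: 5×2 + 9×3 + 4×0 + 9×1 + 9×3 = 73
Uma: 5×5 + 9×4 + 4×4 + 9×5 + 9×1 = 131

Maya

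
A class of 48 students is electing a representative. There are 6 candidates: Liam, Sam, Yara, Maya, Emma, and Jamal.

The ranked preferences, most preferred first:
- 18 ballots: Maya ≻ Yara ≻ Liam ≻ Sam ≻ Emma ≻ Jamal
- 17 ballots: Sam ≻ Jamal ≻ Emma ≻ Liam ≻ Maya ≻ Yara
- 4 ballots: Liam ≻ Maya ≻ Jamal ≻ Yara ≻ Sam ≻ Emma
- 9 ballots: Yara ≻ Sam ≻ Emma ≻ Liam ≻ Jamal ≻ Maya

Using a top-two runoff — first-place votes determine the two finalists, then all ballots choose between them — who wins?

Round 1 first-place votes: Liam 4, Sam 17, Yara 9, Maya 18, Emma 0, Jamal 0. Maya and Sam advance.
Runoff: Maya is ranked above Sam on 22 ballots, Sam above Maya on 26.

Sam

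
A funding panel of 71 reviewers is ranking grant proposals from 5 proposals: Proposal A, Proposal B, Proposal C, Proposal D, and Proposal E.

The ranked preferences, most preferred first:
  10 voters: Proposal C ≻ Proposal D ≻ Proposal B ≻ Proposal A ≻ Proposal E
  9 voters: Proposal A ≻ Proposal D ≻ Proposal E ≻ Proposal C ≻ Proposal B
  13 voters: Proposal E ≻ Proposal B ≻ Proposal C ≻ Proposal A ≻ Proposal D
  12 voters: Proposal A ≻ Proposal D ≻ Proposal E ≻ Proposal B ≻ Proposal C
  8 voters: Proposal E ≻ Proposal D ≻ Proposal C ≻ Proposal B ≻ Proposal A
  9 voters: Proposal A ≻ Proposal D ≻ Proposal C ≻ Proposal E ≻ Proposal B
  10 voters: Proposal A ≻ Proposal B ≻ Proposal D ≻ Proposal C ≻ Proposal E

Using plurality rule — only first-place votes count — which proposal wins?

Proposal A

First-place votes: Proposal A 40, Proposal B 0, Proposal C 10, Proposal D 0, Proposal E 21.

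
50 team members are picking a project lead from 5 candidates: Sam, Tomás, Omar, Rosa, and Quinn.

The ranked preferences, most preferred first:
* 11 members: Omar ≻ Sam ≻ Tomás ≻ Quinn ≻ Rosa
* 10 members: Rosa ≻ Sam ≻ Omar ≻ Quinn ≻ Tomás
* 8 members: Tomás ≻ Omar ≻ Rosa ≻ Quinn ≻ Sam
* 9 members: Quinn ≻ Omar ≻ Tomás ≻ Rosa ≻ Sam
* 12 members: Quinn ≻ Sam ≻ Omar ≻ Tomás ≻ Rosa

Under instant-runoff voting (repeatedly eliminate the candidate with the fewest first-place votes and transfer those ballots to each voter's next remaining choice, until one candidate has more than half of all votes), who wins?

Omar

Round 1: Sam 0, Tomás 8, Omar 11, Rosa 10, Quinn 21. Sam eliminated.
Round 2: Tomás 8, Omar 11, Rosa 10, Quinn 21. Tomás eliminated.
Round 3: Omar 19, Rosa 10, Quinn 21. Rosa eliminated.
Round 4: Omar 29, Quinn 21. Omar has a majority (≥26).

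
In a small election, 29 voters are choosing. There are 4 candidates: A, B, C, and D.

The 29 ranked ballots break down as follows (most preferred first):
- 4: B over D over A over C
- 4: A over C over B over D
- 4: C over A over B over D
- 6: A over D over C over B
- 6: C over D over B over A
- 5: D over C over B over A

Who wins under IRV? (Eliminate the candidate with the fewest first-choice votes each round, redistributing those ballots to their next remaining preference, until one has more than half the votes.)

Round 1: A 10, B 4, C 10, D 5. B eliminated.
Round 2: A 10, C 10, D 9. D eliminated.
Round 3: A 14, C 15. C has a majority (≥15).

C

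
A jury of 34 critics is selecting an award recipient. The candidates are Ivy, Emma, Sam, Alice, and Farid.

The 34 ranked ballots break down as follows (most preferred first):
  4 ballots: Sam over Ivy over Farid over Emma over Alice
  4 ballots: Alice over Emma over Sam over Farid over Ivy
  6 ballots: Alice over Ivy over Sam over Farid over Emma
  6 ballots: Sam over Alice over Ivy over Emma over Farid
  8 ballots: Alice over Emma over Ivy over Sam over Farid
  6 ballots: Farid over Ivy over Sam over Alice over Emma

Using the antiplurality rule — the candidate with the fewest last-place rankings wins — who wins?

Last-place votes: Ivy 4, Emma 12, Sam 0, Alice 4, Farid 14.

Sam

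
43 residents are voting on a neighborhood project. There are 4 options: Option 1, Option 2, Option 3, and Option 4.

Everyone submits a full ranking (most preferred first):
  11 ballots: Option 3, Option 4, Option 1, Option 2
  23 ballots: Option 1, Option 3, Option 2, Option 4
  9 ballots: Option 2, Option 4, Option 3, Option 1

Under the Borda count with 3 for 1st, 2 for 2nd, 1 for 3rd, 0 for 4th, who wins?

Option 1: 11×1 + 23×3 + 9×0 = 80
Option 2: 11×0 + 23×1 + 9×3 = 50
Option 3: 11×3 + 23×2 + 9×1 = 88
Option 4: 11×2 + 23×0 + 9×2 = 40

Option 3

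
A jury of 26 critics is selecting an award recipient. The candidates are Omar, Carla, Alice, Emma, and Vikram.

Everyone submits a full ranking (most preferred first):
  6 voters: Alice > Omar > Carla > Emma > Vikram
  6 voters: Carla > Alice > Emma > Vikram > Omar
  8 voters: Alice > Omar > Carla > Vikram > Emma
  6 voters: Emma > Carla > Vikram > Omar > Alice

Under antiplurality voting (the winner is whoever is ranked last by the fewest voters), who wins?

Carla

Last-place votes: Omar 6, Carla 0, Alice 6, Emma 8, Vikram 6.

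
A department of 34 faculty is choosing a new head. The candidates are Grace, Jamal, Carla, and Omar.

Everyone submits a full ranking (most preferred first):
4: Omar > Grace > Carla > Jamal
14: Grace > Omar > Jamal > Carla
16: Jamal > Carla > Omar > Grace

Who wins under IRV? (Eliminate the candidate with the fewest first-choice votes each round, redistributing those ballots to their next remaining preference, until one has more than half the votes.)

Grace

Round 1: Grace 14, Jamal 16, Carla 0, Omar 4. Carla eliminated.
Round 2: Grace 14, Jamal 16, Omar 4. Omar eliminated.
Round 3: Grace 18, Jamal 16. Grace has a majority (≥18).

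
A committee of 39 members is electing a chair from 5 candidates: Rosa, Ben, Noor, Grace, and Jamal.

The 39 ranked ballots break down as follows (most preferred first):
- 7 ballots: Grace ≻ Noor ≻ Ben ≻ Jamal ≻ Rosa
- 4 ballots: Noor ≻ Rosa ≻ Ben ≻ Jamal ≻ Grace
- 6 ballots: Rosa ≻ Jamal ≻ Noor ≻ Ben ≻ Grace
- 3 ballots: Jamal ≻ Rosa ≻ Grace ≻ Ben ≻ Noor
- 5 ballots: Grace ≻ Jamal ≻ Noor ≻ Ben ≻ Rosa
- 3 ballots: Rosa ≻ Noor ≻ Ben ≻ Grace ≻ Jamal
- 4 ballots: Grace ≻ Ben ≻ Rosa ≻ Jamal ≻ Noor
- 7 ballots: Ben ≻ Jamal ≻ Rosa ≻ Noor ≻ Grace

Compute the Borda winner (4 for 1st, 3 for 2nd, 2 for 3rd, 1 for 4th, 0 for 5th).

Rosa: 7×0 + 4×3 + 6×4 + 3×3 + 5×0 + 3×4 + 4×2 + 7×2 = 79
Ben: 7×2 + 4×2 + 6×1 + 3×1 + 5×1 + 3×2 + 4×3 + 7×4 = 82
Noor: 7×3 + 4×4 + 6×2 + 3×0 + 5×2 + 3×3 + 4×0 + 7×1 = 75
Grace: 7×4 + 4×0 + 6×0 + 3×2 + 5×4 + 3×1 + 4×4 + 7×0 = 73
Jamal: 7×1 + 4×1 + 6×3 + 3×4 + 5×3 + 3×0 + 4×1 + 7×3 = 81

Ben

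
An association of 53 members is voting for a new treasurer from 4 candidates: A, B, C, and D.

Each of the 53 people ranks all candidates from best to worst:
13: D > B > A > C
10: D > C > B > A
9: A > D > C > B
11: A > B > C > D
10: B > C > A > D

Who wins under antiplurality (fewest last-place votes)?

B

Last-place votes: A 10, B 9, C 13, D 21.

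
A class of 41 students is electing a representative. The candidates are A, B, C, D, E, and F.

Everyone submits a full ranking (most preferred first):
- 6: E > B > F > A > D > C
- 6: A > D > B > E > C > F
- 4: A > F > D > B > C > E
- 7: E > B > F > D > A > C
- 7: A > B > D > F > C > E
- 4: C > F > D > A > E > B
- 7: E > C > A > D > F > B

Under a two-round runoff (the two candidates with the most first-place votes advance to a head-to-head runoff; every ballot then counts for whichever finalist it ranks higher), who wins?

Round 1 first-place votes: A 17, B 0, C 4, D 0, E 20, F 0. E and A advance.
Runoff: E is ranked above A on 20 ballots, A above E on 21.

A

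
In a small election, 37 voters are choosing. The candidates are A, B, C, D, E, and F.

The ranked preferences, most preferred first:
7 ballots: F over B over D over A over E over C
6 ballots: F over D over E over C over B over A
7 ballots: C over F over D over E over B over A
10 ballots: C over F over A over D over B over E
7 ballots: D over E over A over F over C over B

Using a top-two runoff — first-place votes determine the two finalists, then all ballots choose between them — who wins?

F

Round 1 first-place votes: A 0, B 0, C 17, D 7, E 0, F 13. C and F advance.
Runoff: C is ranked above F on 17 ballots, F above C on 20.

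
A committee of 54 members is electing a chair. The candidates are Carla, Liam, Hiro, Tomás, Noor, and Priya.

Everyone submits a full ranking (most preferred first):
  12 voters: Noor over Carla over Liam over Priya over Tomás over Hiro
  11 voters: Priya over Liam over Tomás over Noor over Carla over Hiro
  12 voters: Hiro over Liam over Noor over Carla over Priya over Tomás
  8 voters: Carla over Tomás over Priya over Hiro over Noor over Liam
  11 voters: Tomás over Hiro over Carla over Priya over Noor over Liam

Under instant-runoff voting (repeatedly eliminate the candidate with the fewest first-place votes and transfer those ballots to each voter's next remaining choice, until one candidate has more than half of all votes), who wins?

Tomás

Round 1: Carla 8, Liam 0, Hiro 12, Tomás 11, Noor 12, Priya 11. Liam eliminated.
Round 2: Carla 8, Hiro 12, Tomás 11, Noor 12, Priya 11. Carla eliminated.
Round 3: Hiro 12, Tomás 19, Noor 12, Priya 11. Priya eliminated.
Round 4: Hiro 12, Tomás 30, Noor 12. Tomás has a majority (≥28).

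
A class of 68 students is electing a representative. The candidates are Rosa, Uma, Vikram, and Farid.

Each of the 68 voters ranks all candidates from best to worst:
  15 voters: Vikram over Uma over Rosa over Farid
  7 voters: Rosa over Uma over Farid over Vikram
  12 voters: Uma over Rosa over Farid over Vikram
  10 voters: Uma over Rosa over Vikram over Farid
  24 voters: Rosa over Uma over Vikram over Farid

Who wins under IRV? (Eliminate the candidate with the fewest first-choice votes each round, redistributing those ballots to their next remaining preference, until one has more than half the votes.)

Uma

Round 1: Rosa 31, Uma 22, Vikram 15, Farid 0. Farid eliminated.
Round 2: Rosa 31, Uma 22, Vikram 15. Vikram eliminated.
Round 3: Rosa 31, Uma 37. Uma has a majority (≥35).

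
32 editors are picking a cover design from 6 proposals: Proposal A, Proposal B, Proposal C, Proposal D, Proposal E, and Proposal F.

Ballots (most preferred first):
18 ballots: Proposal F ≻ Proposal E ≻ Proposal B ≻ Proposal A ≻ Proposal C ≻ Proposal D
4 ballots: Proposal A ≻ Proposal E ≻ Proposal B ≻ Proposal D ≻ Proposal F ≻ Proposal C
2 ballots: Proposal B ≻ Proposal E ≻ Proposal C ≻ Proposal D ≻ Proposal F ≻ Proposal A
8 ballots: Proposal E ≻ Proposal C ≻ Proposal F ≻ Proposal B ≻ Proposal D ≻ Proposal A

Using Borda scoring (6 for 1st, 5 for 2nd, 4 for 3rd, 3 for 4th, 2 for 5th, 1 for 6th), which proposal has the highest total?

Proposal E

Proposal A: 18×3 + 4×6 + 2×1 + 8×1 = 88
Proposal B: 18×4 + 4×4 + 2×6 + 8×3 = 124
Proposal C: 18×2 + 4×1 + 2×4 + 8×5 = 88
Proposal D: 18×1 + 4×3 + 2×3 + 8×2 = 52
Proposal E: 18×5 + 4×5 + 2×5 + 8×6 = 168
Proposal F: 18×6 + 4×2 + 2×2 + 8×4 = 152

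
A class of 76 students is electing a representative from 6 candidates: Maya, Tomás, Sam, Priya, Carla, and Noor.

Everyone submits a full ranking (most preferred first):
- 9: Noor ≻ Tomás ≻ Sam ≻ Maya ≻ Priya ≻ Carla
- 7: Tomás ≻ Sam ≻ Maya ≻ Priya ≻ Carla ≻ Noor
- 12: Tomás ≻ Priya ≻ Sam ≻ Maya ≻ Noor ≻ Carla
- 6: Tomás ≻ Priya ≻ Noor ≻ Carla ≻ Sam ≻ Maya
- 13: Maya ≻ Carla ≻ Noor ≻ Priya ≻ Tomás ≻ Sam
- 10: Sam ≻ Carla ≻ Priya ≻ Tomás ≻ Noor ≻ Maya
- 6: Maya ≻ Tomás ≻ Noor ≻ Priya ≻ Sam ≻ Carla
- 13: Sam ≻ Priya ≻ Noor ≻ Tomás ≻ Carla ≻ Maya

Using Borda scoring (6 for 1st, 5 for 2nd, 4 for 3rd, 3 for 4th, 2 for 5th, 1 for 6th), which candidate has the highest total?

Maya: 9×3 + 7×4 + 12×3 + 6×1 + 13×6 + 10×1 + 6×6 + 13×1 = 234
Tomás: 9×5 + 7×6 + 12×6 + 6×6 + 13×2 + 10×3 + 6×5 + 13×3 = 320
Sam: 9×4 + 7×5 + 12×4 + 6×2 + 13×1 + 10×6 + 6×2 + 13×6 = 294
Priya: 9×2 + 7×3 + 12×5 + 6×5 + 13×3 + 10×4 + 6×3 + 13×5 = 291
Carla: 9×1 + 7×2 + 12×1 + 6×3 + 13×5 + 10×5 + 6×1 + 13×2 = 200
Noor: 9×6 + 7×1 + 12×2 + 6×4 + 13×4 + 10×2 + 6×4 + 13×4 = 257

Tomás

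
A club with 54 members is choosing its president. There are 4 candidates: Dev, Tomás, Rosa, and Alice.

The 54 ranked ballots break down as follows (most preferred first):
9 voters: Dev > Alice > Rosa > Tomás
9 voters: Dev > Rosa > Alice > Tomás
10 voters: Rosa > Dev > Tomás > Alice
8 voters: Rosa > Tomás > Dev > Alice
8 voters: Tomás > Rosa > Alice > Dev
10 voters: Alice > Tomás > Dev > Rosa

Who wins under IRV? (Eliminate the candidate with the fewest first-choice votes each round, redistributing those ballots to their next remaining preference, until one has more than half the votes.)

Round 1: Dev 18, Tomás 8, Rosa 18, Alice 10. Tomás eliminated.
Round 2: Dev 18, Rosa 26, Alice 10. Alice eliminated.
Round 3: Dev 28, Rosa 26. Dev has a majority (≥28).

Dev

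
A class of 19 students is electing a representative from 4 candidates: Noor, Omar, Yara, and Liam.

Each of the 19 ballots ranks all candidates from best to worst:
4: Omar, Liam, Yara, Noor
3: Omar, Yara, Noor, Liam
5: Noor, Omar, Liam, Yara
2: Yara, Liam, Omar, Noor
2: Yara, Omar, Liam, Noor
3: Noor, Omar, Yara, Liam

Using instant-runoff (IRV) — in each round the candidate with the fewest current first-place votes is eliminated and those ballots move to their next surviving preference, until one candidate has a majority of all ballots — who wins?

Round 1: Noor 8, Omar 7, Yara 4, Liam 0. Liam eliminated.
Round 2: Noor 8, Omar 7, Yara 4. Yara eliminated.
Round 3: Noor 8, Omar 11. Omar has a majority (≥10).

Omar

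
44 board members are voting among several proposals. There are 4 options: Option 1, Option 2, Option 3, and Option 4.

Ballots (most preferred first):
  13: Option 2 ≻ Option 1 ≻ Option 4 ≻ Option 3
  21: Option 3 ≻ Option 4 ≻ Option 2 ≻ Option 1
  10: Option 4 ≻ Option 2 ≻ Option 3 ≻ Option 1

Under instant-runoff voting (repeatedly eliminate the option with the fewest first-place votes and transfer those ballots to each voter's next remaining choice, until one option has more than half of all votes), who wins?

Option 2

Round 1: Option 1 0, Option 2 13, Option 3 21, Option 4 10. Option 1 eliminated.
Round 2: Option 2 13, Option 3 21, Option 4 10. Option 4 eliminated.
Round 3: Option 2 23, Option 3 21. Option 2 has a majority (≥23).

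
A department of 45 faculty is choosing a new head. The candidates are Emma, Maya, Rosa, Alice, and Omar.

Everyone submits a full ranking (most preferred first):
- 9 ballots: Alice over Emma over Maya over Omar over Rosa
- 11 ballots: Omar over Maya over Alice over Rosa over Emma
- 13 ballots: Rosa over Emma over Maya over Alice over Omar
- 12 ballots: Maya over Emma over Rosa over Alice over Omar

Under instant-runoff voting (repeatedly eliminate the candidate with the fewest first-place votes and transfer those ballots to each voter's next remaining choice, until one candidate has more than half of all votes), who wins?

Round 1: Emma 0, Maya 12, Rosa 13, Alice 9, Omar 11. Emma eliminated.
Round 2: Maya 12, Rosa 13, Alice 9, Omar 11. Alice eliminated.
Round 3: Maya 21, Rosa 13, Omar 11. Omar eliminated.
Round 4: Maya 32, Rosa 13. Maya has a majority (≥23).

Maya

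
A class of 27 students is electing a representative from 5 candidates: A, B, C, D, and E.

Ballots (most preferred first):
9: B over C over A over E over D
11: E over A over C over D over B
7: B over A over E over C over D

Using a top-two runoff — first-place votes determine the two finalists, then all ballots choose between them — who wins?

B

Round 1 first-place votes: A 0, B 16, C 0, D 0, E 11. B and E advance.
Runoff: B is ranked above E on 16 ballots, E above B on 11.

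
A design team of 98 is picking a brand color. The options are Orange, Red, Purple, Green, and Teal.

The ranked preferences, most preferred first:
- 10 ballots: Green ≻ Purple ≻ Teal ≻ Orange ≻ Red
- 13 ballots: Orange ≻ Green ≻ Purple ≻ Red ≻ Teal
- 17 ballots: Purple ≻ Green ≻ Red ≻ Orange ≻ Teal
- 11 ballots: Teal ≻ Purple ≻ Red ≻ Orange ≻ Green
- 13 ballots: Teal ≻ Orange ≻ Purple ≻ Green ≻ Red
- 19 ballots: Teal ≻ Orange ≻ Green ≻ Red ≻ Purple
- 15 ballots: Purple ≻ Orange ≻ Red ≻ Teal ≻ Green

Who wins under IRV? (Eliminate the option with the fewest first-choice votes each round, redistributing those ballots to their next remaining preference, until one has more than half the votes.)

Round 1: Orange 13, Red 0, Purple 32, Green 10, Teal 43. Red eliminated.
Round 2: Orange 13, Purple 32, Green 10, Teal 43. Green eliminated.
Round 3: Orange 13, Purple 42, Teal 43. Orange eliminated.
Round 4: Purple 55, Teal 43. Purple has a majority (≥50).

Purple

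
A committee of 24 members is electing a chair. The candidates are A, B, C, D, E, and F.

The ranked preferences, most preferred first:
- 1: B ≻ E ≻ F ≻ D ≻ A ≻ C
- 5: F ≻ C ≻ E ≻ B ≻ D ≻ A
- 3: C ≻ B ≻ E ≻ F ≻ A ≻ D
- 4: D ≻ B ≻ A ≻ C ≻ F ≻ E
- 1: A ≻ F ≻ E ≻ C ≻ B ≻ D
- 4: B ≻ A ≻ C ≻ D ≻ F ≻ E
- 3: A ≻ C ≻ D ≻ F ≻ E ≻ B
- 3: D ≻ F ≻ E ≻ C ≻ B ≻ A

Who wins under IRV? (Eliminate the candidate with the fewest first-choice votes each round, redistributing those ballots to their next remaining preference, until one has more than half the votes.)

Round 1: A 4, B 5, C 3, D 7, E 0, F 5. E eliminated.
Round 2: A 4, B 5, C 3, D 7, F 5. C eliminated.
Round 3: A 4, B 8, D 7, F 5. A eliminated.
Round 4: B 8, D 10, F 6. F eliminated.
Round 5: B 14, D 10. B has a majority (≥13).

B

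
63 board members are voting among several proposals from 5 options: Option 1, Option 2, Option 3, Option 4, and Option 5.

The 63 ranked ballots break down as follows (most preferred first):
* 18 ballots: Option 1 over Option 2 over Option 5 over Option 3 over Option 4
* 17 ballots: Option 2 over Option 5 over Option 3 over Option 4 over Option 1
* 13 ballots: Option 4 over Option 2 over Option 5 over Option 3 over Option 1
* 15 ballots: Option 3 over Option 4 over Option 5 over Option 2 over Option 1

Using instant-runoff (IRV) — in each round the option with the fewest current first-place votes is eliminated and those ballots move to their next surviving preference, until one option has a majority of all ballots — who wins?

Round 1: Option 1 18, Option 2 17, Option 3 15, Option 4 13, Option 5 0. Option 5 eliminated.
Round 2: Option 1 18, Option 2 17, Option 3 15, Option 4 13. Option 4 eliminated.
Round 3: Option 1 18, Option 2 30, Option 3 15. Option 3 eliminated.
Round 4: Option 1 18, Option 2 45. Option 2 has a majority (≥32).

Option 2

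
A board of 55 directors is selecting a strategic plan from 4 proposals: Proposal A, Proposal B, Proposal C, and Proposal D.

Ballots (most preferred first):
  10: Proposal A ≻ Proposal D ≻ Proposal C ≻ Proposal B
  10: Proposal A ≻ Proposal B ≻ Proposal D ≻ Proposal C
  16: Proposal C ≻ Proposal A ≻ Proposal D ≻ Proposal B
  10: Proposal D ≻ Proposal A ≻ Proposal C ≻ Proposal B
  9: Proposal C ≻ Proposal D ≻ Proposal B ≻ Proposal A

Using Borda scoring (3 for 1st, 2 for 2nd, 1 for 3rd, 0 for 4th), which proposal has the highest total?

Proposal A: 10×3 + 10×3 + 16×2 + 10×2 + 9×0 = 112
Proposal B: 10×0 + 10×2 + 16×0 + 10×0 + 9×1 = 29
Proposal C: 10×1 + 10×0 + 16×3 + 10×1 + 9×3 = 95
Proposal D: 10×2 + 10×1 + 16×1 + 10×3 + 9×2 = 94

Proposal A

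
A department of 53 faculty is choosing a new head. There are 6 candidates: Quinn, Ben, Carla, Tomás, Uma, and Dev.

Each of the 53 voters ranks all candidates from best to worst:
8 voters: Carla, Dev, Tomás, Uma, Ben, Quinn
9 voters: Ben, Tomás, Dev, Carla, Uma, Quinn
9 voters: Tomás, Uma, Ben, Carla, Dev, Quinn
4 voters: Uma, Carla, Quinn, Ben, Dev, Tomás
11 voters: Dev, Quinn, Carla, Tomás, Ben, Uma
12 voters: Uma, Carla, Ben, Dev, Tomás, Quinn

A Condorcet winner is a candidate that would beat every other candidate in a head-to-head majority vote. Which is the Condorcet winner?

Carla

Carla vs Quinn: 42–11
Carla vs Ben: 35–18
Carla vs Tomás: 35–18
Carla vs Uma: 28–25
Carla vs Dev: 33–20
Carla beats every other candidate.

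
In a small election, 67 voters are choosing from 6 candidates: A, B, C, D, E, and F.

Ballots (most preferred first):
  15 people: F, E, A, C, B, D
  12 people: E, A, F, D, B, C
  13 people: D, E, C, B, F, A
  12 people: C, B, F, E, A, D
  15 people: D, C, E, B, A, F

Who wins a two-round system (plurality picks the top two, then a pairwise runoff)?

Round 1 first-place votes: A 0, B 0, C 12, D 28, E 12, F 15. D and F advance.
Runoff: D is ranked above F on 28 ballots, F above D on 39.

F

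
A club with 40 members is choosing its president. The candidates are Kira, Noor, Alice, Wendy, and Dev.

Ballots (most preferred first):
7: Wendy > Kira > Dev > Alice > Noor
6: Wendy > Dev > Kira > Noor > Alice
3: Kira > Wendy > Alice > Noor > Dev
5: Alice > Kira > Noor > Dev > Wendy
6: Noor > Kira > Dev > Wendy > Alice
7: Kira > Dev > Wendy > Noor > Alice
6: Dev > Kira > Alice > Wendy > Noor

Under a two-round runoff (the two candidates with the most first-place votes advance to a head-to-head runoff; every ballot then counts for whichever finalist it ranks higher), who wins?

Round 1 first-place votes: Kira 10, Noor 6, Alice 5, Wendy 13, Dev 6. Wendy and Kira advance.
Runoff: Wendy is ranked above Kira on 13 ballots, Kira above Wendy on 27.

Kira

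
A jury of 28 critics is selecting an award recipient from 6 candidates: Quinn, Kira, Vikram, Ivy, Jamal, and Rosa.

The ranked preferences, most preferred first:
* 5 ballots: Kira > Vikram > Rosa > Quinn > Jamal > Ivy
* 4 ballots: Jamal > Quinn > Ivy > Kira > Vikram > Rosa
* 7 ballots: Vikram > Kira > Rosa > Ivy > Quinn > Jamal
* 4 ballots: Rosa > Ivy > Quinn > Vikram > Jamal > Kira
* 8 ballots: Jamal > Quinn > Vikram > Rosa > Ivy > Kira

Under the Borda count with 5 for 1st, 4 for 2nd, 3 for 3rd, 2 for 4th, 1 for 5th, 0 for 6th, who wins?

Quinn: 5×2 + 4×4 + 7×1 + 4×3 + 8×4 = 77
Kira: 5×5 + 4×2 + 7×4 + 4×0 + 8×0 = 61
Vikram: 5×4 + 4×1 + 7×5 + 4×2 + 8×3 = 91
Ivy: 5×0 + 4×3 + 7×2 + 4×4 + 8×1 = 50
Jamal: 5×1 + 4×5 + 7×0 + 4×1 + 8×5 = 69
Rosa: 5×3 + 4×0 + 7×3 + 4×5 + 8×2 = 72

Vikram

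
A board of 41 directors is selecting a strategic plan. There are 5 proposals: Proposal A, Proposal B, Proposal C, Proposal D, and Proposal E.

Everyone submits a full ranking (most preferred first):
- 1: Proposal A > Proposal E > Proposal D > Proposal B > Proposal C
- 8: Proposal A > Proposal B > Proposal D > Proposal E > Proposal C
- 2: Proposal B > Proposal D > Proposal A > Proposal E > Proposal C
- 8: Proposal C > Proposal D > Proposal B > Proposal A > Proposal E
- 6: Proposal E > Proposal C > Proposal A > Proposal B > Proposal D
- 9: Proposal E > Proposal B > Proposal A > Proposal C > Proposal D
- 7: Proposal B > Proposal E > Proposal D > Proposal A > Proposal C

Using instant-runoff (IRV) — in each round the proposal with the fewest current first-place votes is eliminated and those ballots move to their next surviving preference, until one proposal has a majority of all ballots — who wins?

Round 1: Proposal A 9, Proposal B 9, Proposal C 8, Proposal D 0, Proposal E 15. Proposal D eliminated.
Round 2: Proposal A 9, Proposal B 9, Proposal C 8, Proposal E 15. Proposal C eliminated.
Round 3: Proposal A 9, Proposal B 17, Proposal E 15. Proposal A eliminated.
Round 4: Proposal B 25, Proposal E 16. Proposal B has a majority (≥21).

Proposal B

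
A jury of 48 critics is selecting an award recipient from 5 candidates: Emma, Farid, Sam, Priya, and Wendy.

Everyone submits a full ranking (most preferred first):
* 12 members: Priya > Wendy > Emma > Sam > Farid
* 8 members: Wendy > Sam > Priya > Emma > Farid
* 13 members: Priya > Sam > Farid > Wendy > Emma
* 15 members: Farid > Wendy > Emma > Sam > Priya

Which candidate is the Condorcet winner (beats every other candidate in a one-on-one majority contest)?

Priya

Priya vs Emma: 33–15
Priya vs Farid: 33–15
Priya vs Sam: 25–23
Priya vs Wendy: 25–23
Priya beats every other candidate.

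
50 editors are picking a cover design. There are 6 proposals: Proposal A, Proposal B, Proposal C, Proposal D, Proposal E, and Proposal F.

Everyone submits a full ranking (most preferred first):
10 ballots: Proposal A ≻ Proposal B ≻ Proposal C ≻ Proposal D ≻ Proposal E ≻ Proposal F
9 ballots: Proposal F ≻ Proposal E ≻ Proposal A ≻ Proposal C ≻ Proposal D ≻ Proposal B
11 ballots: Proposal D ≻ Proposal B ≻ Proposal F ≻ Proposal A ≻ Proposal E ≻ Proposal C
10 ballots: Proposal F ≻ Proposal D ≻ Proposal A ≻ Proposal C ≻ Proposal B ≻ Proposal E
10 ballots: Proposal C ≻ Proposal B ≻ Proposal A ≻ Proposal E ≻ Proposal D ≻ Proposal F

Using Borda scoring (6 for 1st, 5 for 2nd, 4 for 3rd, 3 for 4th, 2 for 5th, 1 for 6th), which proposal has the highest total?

Proposal A: 10×6 + 9×4 + 11×3 + 10×4 + 10×4 = 209
Proposal B: 10×5 + 9×1 + 11×5 + 10×2 + 10×5 = 184
Proposal C: 10×4 + 9×3 + 11×1 + 10×3 + 10×6 = 168
Proposal D: 10×3 + 9×2 + 11×6 + 10×5 + 10×2 = 184
Proposal E: 10×2 + 9×5 + 11×2 + 10×1 + 10×3 = 127
Proposal F: 10×1 + 9×6 + 11×4 + 10×6 + 10×1 = 178

Proposal A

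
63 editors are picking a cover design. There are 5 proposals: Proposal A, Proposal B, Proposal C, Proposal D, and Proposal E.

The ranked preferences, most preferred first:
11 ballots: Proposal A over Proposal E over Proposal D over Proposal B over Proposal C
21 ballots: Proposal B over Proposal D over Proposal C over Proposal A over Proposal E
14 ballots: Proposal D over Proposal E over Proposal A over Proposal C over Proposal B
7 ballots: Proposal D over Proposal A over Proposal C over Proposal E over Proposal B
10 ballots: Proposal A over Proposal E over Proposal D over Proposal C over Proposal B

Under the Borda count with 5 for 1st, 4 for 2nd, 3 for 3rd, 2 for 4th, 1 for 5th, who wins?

Proposal D

Proposal A: 11×5 + 21×2 + 14×3 + 7×4 + 10×5 = 217
Proposal B: 11×2 + 21×5 + 14×1 + 7×1 + 10×1 = 158
Proposal C: 11×1 + 21×3 + 14×2 + 7×3 + 10×2 = 143
Proposal D: 11×3 + 21×4 + 14×5 + 7×5 + 10×3 = 252
Proposal E: 11×4 + 21×1 + 14×4 + 7×2 + 10×4 = 175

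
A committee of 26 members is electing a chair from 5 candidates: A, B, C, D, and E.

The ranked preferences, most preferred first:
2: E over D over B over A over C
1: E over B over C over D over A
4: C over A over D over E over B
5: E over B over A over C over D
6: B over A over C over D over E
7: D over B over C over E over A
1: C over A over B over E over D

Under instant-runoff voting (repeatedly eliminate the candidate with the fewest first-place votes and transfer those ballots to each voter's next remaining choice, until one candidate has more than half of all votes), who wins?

D

Round 1: A 0, B 6, C 5, D 7, E 8. A eliminated.
Round 2: B 6, C 5, D 7, E 8. C eliminated.
Round 3: B 7, D 11, E 8. B eliminated.
Round 4: D 17, E 9. D has a majority (≥14).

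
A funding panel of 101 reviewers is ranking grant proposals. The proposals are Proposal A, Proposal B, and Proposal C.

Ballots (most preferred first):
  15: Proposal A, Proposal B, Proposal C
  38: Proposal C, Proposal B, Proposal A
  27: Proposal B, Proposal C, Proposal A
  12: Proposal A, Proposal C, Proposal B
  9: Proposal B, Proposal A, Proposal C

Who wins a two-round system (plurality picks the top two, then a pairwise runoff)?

Round 1 first-place votes: Proposal A 27, Proposal B 36, Proposal C 38. Proposal C and Proposal B advance.
Runoff: Proposal C is ranked above Proposal B on 50 ballots, Proposal B above Proposal C on 51.

Proposal B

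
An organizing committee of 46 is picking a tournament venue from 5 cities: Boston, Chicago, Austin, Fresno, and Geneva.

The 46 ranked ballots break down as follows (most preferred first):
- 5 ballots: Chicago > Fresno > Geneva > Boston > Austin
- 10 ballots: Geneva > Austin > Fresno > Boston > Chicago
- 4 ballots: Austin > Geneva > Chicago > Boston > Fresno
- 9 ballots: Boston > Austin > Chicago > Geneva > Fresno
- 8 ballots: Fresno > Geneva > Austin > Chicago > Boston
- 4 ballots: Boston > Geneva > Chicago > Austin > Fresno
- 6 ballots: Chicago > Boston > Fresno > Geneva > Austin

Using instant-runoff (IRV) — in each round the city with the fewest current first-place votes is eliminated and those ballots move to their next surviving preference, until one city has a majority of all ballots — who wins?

Round 1: Boston 13, Chicago 11, Austin 4, Fresno 8, Geneva 10. Austin eliminated.
Round 2: Boston 13, Chicago 11, Fresno 8, Geneva 14. Fresno eliminated.
Round 3: Boston 13, Chicago 11, Geneva 22. Chicago eliminated.
Round 4: Boston 19, Geneva 27. Geneva has a majority (≥24).

Geneva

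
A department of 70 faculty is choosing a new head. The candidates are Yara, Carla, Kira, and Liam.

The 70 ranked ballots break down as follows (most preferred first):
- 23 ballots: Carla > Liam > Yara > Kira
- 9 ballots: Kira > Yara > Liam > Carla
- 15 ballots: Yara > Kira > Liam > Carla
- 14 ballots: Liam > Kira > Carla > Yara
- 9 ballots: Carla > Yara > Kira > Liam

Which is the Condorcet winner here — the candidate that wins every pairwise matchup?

Liam

Liam vs Yara: 37–33
Liam vs Carla: 38–32
Liam vs Kira: 37–33
Liam beats every other candidate.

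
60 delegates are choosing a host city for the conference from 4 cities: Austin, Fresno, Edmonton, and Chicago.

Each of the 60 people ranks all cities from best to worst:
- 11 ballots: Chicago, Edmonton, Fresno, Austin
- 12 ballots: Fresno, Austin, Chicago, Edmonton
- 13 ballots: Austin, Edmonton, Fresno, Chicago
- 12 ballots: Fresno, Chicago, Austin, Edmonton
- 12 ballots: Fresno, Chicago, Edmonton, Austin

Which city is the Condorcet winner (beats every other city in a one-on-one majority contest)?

Fresno

Fresno vs Austin: 47–13
Fresno vs Edmonton: 36–24
Fresno vs Chicago: 49–11
Fresno beats every other city.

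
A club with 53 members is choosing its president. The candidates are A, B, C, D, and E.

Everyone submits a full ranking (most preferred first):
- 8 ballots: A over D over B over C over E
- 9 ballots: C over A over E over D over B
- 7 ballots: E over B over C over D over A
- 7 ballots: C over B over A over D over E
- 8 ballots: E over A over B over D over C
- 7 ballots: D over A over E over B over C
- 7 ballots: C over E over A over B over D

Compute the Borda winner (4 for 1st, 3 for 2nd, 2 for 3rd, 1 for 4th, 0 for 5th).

A: 8×4 + 9×3 + 7×0 + 7×2 + 8×3 + 7×3 + 7×2 = 132
B: 8×2 + 9×0 + 7×3 + 7×3 + 8×2 + 7×1 + 7×1 = 88
C: 8×1 + 9×4 + 7×2 + 7×4 + 8×0 + 7×0 + 7×4 = 114
D: 8×3 + 9×1 + 7×1 + 7×1 + 8×1 + 7×4 + 7×0 = 83
E: 8×0 + 9×2 + 7×4 + 7×0 + 8×4 + 7×2 + 7×3 = 113

A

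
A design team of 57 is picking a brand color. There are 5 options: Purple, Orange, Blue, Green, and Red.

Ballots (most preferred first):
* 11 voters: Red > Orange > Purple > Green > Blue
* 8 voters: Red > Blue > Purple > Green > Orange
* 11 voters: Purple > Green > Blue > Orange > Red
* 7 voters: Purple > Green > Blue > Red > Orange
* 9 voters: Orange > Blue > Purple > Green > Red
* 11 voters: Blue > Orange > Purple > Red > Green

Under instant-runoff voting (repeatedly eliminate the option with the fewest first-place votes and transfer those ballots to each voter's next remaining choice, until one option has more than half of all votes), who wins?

Round 1: Purple 18, Orange 9, Blue 11, Green 0, Red 19. Green eliminated.
Round 2: Purple 18, Orange 9, Blue 11, Red 19. Orange eliminated.
Round 3: Purple 18, Blue 20, Red 19. Purple eliminated.
Round 4: Blue 38, Red 19. Blue has a majority (≥29).

Blue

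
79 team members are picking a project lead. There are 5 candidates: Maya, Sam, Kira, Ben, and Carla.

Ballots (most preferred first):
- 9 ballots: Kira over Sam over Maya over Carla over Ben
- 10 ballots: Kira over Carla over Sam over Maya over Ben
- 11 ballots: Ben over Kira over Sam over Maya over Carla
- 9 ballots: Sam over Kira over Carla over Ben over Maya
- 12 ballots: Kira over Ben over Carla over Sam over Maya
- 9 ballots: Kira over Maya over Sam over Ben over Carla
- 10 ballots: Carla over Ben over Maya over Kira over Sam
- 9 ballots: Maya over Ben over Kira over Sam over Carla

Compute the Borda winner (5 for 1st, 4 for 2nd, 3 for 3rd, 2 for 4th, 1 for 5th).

Kira

Maya: 9×3 + 10×2 + 11×2 + 9×1 + 12×1 + 9×4 + 10×3 + 9×5 = 201
Sam: 9×4 + 10×3 + 11×3 + 9×5 + 12×2 + 9×3 + 10×1 + 9×2 = 223
Kira: 9×5 + 10×5 + 11×4 + 9×4 + 12×5 + 9×5 + 10×2 + 9×3 = 327
Ben: 9×1 + 10×1 + 11×5 + 9×2 + 12×4 + 9×2 + 10×4 + 9×4 = 234
Carla: 9×2 + 10×4 + 11×1 + 9×3 + 12×3 + 9×1 + 10×5 + 9×1 = 200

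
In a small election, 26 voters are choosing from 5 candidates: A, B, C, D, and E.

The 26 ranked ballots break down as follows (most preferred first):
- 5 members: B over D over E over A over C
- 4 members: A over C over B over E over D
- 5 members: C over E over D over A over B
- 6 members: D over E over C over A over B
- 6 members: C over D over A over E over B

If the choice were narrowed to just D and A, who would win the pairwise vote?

D is ranked above A on 22 ballots; A above D on 4.

D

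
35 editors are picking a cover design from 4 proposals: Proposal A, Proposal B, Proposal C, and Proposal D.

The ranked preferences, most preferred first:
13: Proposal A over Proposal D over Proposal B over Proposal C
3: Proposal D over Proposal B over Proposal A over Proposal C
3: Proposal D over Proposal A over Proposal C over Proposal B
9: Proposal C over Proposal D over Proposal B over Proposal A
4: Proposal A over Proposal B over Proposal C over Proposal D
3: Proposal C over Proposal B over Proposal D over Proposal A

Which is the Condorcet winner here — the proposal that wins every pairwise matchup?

Proposal D vs Proposal A: 18–17
Proposal D vs Proposal B: 28–7
Proposal D vs Proposal C: 19–16
Proposal D beats every other proposal.

Proposal D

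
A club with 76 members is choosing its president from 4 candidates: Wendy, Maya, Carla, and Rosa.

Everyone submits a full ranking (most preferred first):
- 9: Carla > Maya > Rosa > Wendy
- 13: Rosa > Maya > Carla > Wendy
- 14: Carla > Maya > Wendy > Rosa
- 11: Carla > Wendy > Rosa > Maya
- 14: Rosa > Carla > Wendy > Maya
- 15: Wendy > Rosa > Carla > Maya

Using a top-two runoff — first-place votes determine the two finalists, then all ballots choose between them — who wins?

Rosa

Round 1 first-place votes: Wendy 15, Maya 0, Carla 34, Rosa 27. Carla and Rosa advance.
Runoff: Carla is ranked above Rosa on 34 ballots, Rosa above Carla on 42.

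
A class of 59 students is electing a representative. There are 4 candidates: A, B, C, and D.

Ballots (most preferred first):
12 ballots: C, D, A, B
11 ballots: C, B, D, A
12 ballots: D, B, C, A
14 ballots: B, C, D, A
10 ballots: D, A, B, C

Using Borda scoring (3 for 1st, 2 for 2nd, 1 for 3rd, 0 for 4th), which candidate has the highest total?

A: 12×1 + 11×0 + 12×0 + 14×0 + 10×2 = 32
B: 12×0 + 11×2 + 12×2 + 14×3 + 10×1 = 98
C: 12×3 + 11×3 + 12×1 + 14×2 + 10×0 = 109
D: 12×2 + 11×1 + 12×3 + 14×1 + 10×3 = 115

D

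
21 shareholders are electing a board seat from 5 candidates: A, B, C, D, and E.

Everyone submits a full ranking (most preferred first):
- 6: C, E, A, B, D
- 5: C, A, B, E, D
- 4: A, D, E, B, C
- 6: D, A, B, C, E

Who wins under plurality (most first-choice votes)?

First-place votes: A 4, B 0, C 11, D 6, E 0.

C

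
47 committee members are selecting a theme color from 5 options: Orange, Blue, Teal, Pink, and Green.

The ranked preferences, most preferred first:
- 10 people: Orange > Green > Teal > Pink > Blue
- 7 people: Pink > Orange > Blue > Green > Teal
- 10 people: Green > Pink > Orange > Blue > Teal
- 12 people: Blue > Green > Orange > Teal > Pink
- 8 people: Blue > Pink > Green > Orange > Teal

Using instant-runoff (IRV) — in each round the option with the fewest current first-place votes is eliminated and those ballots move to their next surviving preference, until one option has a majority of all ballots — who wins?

Round 1: Orange 10, Blue 20, Teal 0, Pink 7, Green 10. Teal eliminated.
Round 2: Orange 10, Blue 20, Pink 7, Green 10. Pink eliminated.
Round 3: Orange 17, Blue 20, Green 10. Green eliminated.
Round 4: Orange 27, Blue 20. Orange has a majority (≥24).

Orange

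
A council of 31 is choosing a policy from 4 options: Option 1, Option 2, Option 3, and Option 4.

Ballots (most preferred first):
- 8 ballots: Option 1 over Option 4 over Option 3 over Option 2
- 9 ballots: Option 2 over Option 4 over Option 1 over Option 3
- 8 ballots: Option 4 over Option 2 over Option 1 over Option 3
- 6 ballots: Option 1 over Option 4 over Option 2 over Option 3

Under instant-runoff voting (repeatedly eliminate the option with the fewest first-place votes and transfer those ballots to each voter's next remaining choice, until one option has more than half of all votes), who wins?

Round 1: Option 1 14, Option 2 9, Option 3 0, Option 4 8. Option 3 eliminated.
Round 2: Option 1 14, Option 2 9, Option 4 8. Option 4 eliminated.
Round 3: Option 1 14, Option 2 17. Option 2 has a majority (≥16).

Option 2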